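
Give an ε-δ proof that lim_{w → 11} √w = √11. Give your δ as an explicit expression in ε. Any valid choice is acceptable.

Let ε > 0 be given. We want δ > 0 such that 0 < |w − 11| < δ implies |√w − √11| < ε.
Multiplying by the conjugate, |√w − √11| = |w − 11|/(√w + √11).
Restrict δ ≤ 11 so that |w − 11| < 11 forces w > 0, and then √w + √11 > √11.
Hence |√w − √11| < |w − 11|/√11, which is < ε once |w − 11| < √11·ε.
Take δ = min(11, √11·ε). If 0 < |w − 11| < δ then w > 0 and |√w − √11| < |w − 11|/√11 < ε.

δ = min(11, √11·ε)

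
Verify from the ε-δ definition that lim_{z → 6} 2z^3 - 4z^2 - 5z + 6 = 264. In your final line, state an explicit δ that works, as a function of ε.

Suppose ε > 0. We want δ > 0 such that 0 < |z − 6| < δ implies |(2z^3 - 4z^2 - 5z + 6) − 264| < ε.
(2z^3 - 4z^2 - 5z + 6) − 264 = 2z^3 - 4z^2 - 5z - 258 = (z − 6)(2z^2 + 8z + 43).
So |(2z^3 - 4z^2 - 5z + 6) − 264| = |z − 6|·|2z^2 + 8z + 43|.
Require δ ≤ 2. Then |z − 6| < 2 gives |z| < 8, and by the triangle inequality |2z^2 + 8z + 43| ≤ 2·8^2 + 8·8 + 43 = 235.
Hence |(2z^3 - 4z^2 - 5z + 6) − 264| ≤ 235|z − 6| < ε provided |z − 6| < ε/235.
Choosing δ = min(2, ε/235) ensures both conditions, hence |(2z^3 - 4z^2 - 5z + 6) − 264| < ε.

δ = min(2, ε/235)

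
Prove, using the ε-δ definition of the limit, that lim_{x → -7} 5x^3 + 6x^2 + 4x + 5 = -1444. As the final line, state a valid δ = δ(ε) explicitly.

δ = min(1, ε/759)

Fix ε > 0. We want δ > 0 such that 0 < |x + 7| < δ implies |(5x^3 + 6x^2 + 4x + 5) + 1444| < ε.
(5x^3 + 6x^2 + 4x + 5) + 1444 = 5x^3 + 6x^2 + 4x + 1449 = (x + 7)(5x^2 - 29x + 207).
So |(5x^3 + 6x^2 + 4x + 5) + 1444| = |x + 7|·|5x^2 - 29x + 207|.
Assume first that |x + 7| < 1, so |x| < 8. Then |5x^2 - 29x + 207| ≤ 5·8^2 + 29·8 + 207 = 759.
Hence |(5x^3 + 6x^2 + 4x + 5) + 1444| ≤ 759|x + 7| < ε provided |x + 7| < ε/759.
Take δ = min(1, ε/759). Then 0 < |x + 7| < δ gives both |x + 7| < 1 and |x + 7| < ε/759, so |(5x^3 + 6x^2 + 4x + 5) + 1444| < ε.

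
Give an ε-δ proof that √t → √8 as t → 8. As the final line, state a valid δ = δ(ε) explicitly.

Let ε > 0. We want δ > 0 such that 0 < |t − 8| < δ implies |√t − √8| < ε.
Multiplying by the conjugate, |√t − √8| = |t − 8|/(√t + √8).
Restrict δ ≤ 8 so that |t − 8| < 8 forces t > 0, and then √t + √8 > √8.
Hence |√t − √8| < |t − 8|/√8, which is < ε once |t − 8| < √8·ε.
Take δ = min(8, √8·ε). If 0 < |t − 8| < δ then t > 0 and |√t − √8| < |t − 8|/√8 < ε.

δ = min(8, √8·ε)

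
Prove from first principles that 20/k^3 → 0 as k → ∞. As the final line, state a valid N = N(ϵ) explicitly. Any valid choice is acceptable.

Fix ϵ > 0. For k ≥ 1, |20/k^3 − 0| = 20/k^3.
20/k^3 < ϵ ⇔ k^3 > 20/ϵ ⇔ k > (20/ϵ)^{1/3}.
Take N = (20/ϵ)^{1/3}. Then k > N implies 20/k^3 < ϵ.

N = (20/ϵ)^{1/3}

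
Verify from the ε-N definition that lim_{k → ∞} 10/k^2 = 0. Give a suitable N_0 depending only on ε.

Let ε > 0. For k ≥ 1, |10/k^2 − 0| = 10/k^2.
10/k^2 < ε ⇔ k^2 > 10/ε ⇔ k > (10/ε)^{1/2}.
Take N_0 = (10/ε)^{1/2}. Then k > N_0 implies 10/k^2 < ε.

N_0 = (10/ε)^{1/2}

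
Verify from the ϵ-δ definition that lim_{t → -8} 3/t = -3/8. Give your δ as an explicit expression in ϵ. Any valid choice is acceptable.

δ = min(4, (32/3)ϵ)

Let ϵ > 0. We seek δ > 0 such that 0 < |t + 8| < δ implies |3/t + 3/8| < ϵ.
|3/t + 3/8| = 3·|-8 − t|/(8·|t|) = 3|t + 8|/(8|t|).
Restrict δ ≤ 4. Then |t + 8| < 4 gives |t| > 4, so 8|t| > 32.
Then |3/t + 3/8| < 3|t + 8|/32, which is < ϵ when |t + 8| < (32/3)ϵ.
Take δ = min(4, (32/3)ϵ). Then 0 < |t + 8| < δ gives both |t + 8| < 4 and |t + 8| < (32/3)ϵ, so |3/t + 3/8| < ϵ.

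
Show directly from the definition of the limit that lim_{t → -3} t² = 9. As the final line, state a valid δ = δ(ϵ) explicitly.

δ = min(1, ϵ/7)

Fix ϵ > 0. We seek δ > 0 with 0 < |t + 3| < δ ⇒ |t² − 9| < ϵ.
Factor: t² − 9 = (t + 3)(t - 3), so |t² − 9| = |t + 3|·|t - 3|.
Restrict δ ≤ 1. Then |t + 3| < 1 gives |t| < 4, so by the triangle inequality |t - 3| ≤ 4 + 3 = 7.
Hence |t² − 9| ≤ 7|t + 3|, which is < ϵ once |t + 3| < ϵ/7.
Take δ = min(1, ϵ/7). If 0 < |t + 3| < δ then both bounds hold and |t² − 9| ≤ 7|t + 3| < 7·(ϵ/7) = ϵ.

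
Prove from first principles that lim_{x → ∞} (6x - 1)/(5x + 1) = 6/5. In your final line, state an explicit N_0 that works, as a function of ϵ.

Suppose ϵ > 0. We seek N_0 > 0 such that x > N_0 implies |(6x - 1)/(5x + 1) − (6/5)| < ϵ.
(6x - 1)/(5x + 1) − (6/5) = (5(6x - 1) − 6(5x + 1)) / (5(5x + 1)) = -11/(5(5x + 1)).
For x > 0 we have 5x + 1 > 5x, so |(6x - 1)/(5x + 1) − (6/5)| = 11/(5(5x + 1)) < 11/(5·5x) = (11/25)/x.
Thus |(6x - 1)/(5x + 1) − (6/5)| < ϵ whenever x > (11/25)/ϵ.
Take N_0 = (11/25)/ϵ. If x > N_0 then |(6x - 1)/(5x + 1) − (6/5)| < (11/25)/x < ϵ.

N_0 = (11/25)/ϵ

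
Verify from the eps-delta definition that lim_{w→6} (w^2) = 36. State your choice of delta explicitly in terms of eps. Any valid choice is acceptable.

Fix eps > 0. We seek delta > 0 with 0 < |w − 6| < delta ⇒ |w^2 − 36| < eps.
Factor: w^2 − 36 = (w − 6)(w + 6), so |w^2 − 36| = |w − 6|·|w + 6|.
Impose delta ≤ 1 so that |w| < 7; then |w + 6| ≤ 13.
Hence |w^2 − 36| ≤ 13|w − 6|, which is < eps once |w − 6| < eps/13.
Take delta = min(1, eps/13). If 0 < |w − 6| < delta then both bounds hold and |w^2 − 36| ≤ 13|w − 6| < 13·(eps/13) = eps.

delta = min(1, eps/13)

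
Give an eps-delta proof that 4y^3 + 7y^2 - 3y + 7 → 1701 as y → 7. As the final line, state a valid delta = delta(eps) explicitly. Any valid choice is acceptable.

Let eps > 0 be given. We want delta > 0 such that 0 < |y − 7| < delta implies |(4y^3 + 7y^2 - 3y + 7) − 1701| < eps.
(4y^3 + 7y^2 - 3y + 7) − 1701 = 4y^3 + 7y^2 - 3y - 1694 = (y − 7)(4y^2 + 35y + 242).
So |(4y^3 + 7y^2 - 3y + 7) − 1701| = |y − 7|·|4y^2 + 35y + 242|.
Assume first that |y − 7| < 2, so |y| < 9. Then |4y^2 + 35y + 242| ≤ 4·9^2 + 35·9 + 242 = 881.
Hence |(4y^3 + 7y^2 - 3y + 7) − 1701| ≤ 881|y − 7| < eps provided |y − 7| < eps/881.
Choosing delta = min(2, eps/881) ensures both conditions, hence |(4y^3 + 7y^2 - 3y + 7) − 1701| < eps.

delta = min(2, eps/881)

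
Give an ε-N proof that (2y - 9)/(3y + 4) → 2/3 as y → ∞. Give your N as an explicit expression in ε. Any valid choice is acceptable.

Let ε > 0 be given. We seek N > 0 such that y > N implies |(2y - 9)/(3y + 4) − (2/3)| < ε.
(2y - 9)/(3y + 4) − (2/3) = (3(2y - 9) − 2(3y + 4)) / (3(3y + 4)) = -35/(3(3y + 4)).
For y > 0 we have 3y + 4 > 3y, so |(2y - 9)/(3y + 4) − (2/3)| = 35/(3(3y + 4)) < 35/(3·3y) = (35/9)/y.
Thus |(2y - 9)/(3y + 4) − (2/3)| < ε whenever y > (35/9)/ε.
Take N = (35/9)/ε. If y > N then |(2y - 9)/(3y + 4) − (2/3)| < (35/9)/y < ε.

N = (35/9)/ε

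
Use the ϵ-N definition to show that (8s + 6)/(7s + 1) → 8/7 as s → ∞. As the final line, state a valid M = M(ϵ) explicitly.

M = (34/49)/ϵ

Let ϵ > 0. We seek M > 0 such that s > M implies |(8s + 6)/(7s + 1) − (8/7)| < ϵ.
(8s + 6)/(7s + 1) − (8/7) = (7(8s + 6) − 8(7s + 1)) / (7(7s + 1)) = 34/(7(7s + 1)).
For s > 0 we have 7s + 1 > 7s, so |(8s + 6)/(7s + 1) − (8/7)| = 34/(7(7s + 1)) < 34/(7·7s) = (34/49)/s.
Thus |(8s + 6)/(7s + 1) − (8/7)| < ϵ whenever s > (34/49)/ϵ.
Take M = (34/49)/ϵ. If s > M then |(8s + 6)/(7s + 1) − (8/7)| < (34/49)/s < ϵ.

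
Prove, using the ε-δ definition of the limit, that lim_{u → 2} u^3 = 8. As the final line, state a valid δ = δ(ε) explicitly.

δ = min(1, ε/19)

Let ε > 0. We seek δ > 0 with 0 < |u − 2| < δ ⇒ |u^3 − 8| < ε.
Factor: u^3 − 8 = (u − 2)(u^2 + 2u + 4), so |u^3 − 8| = |u − 2|·|u^2 + 2u + 4|.
Restrict δ ≤ 1. Then |u − 2| < 1 gives |u| < 3, so by the triangle inequality |u^2 + 2u + 4| ≤ 3^2 + 2·3 + 4 = 19.
Hence |u^3 − 8| ≤ 19|u − 2|, which is < ε once |u − 2| < ε/19.
Take δ = min(1, ε/19). If 0 < |u − 2| < δ then both bounds hold and |u^3 − 8| ≤ 19|u − 2| < 19·(ε/19) = ε.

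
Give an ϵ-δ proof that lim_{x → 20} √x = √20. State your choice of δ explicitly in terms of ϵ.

δ = min(20, √20·ϵ)

Let ϵ > 0 be given. We want δ > 0 such that 0 < |x − 20| < δ implies |√x − √20| < ϵ.
Multiplying by the conjugate, |√x − √20| = |x − 20|/(√x + √20).
Restrict δ ≤ 20 so that |x − 20| < 20 forces x > 0, and then √x + √20 > √20.
Hence |√x − √20| < |x − 20|/√20, which is < ϵ once |x − 20| < √20·ϵ.
Take δ = min(20, √20·ϵ). If 0 < |x − 20| < δ then x > 0 and |√x − √20| < |x − 20|/√20 < ϵ.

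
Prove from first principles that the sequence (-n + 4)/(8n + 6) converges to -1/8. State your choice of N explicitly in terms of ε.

Fix ε > 0. For n ≥ 1, |(-n + 4)/(8n + 6) + 1/8| = |38|/(8(8n + 6)) = 38/(8(8n + 6)).
Since 8n + 6 ≥ 8n for n ≥ 1, this is ≤ 38/(8·8n) = (19/32)/n.
So |(-n + 4)/(8n + 6) + 1/8| < ε whenever n > (19/32)/ε.
Take N = (19/32)/ε. If n > N then |(-n + 4)/(8n + 6) + 1/8| ≤ (19/32)/n < ε.

N = (19/32)/ε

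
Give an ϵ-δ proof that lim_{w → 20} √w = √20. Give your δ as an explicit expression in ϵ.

Suppose ϵ > 0. We want δ > 0 such that 0 < |w − 20| < δ implies |√w − √20| < ϵ.
Multiplying by the conjugate, |√w − √20| = |w − 20|/(√w + √20).
Restrict δ ≤ 20 so that |w − 20| < 20 forces w > 0, and then √w + √20 > √20.
Hence |√w − √20| < |w − 20|/√20, which is < ϵ once |w − 20| < √20·ϵ.
Take δ = min(20, √20·ϵ). If 0 < |w − 20| < δ then w > 0 and |√w − √20| < |w − 20|/√20 < ϵ.

δ = min(20, √20·ϵ)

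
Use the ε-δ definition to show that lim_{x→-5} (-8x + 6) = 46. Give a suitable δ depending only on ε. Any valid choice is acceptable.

δ = ε/8

Let ε > 0. We need δ > 0 so that 0 < |x + 5| < δ implies |(-8x + 6) − 46| < ε.
|(-8x + 6) − 46| = |-8x - 40| = 8|x + 5|.
Thus it suffices that |x + 5| < ε/8.
Choosing δ = ε/8 gives |(-8x + 6) − 46| = 8|x + 5| < ε whenever |x + 5| < δ.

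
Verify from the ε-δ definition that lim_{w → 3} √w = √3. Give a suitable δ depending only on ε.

δ = min(3, √3·ε)

Let ε > 0. We want δ > 0 such that 0 < |w − 3| < δ implies |√w − √3| < ε.
Rationalise: √w − √3 = (w − 3)/(√w + √3), so |√w − √3| = |w − 3|/(√w + √3).
Restrict δ ≤ 3 so that |w − 3| < 3 forces w > 0, and then √w + √3 > √3.
Hence |√w − √3| < |w − 3|/√3, which is < ε once |w − 3| < √3·ε.
Take δ = min(3, √3·ε). If 0 < |w − 3| < δ then w > 0 and |√w − √3| < |w − 3|/√3 < ε.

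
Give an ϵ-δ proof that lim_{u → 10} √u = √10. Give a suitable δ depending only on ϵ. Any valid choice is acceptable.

δ = min(10, √10·ϵ)

Fix ϵ > 0. We want δ > 0 such that 0 < |u − 10| < δ implies |√u − √10| < ϵ.
Multiplying by the conjugate, |√u − √10| = |u − 10|/(√u + √10).
Restrict δ ≤ 10 so that |u − 10| < 10 forces u > 0, and then √u + √10 > √10.
Hence |√u − √10| < |u − 10|/√10, which is < ϵ once |u − 10| < √10·ϵ.
Take δ = min(10, √10·ϵ). If 0 < |u − 10| < δ then u > 0 and |√u − √10| < |u − 10|/√10 < ϵ.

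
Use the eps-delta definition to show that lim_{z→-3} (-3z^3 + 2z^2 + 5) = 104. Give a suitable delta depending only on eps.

Suppose eps > 0. We want delta > 0 such that 0 < |z + 3| < delta implies |(-3z^3 + 2z^2 + 5) − 104| < eps.
(-3z^3 + 2z^2 + 5) − 104 = -3z^3 + 2z^2 - 99 = (z + 3)(-3z^2 + 11z - 33).
So |(-3z^3 + 2z^2 + 5) − 104| = |z + 3|·|-3z^2 + 11z - 33|.
Require delta ≤ 2. Then |z + 3| < 2 gives |z| < 5, and by the triangle inequality |-3z^2 + 11z - 33| ≤ 3·5^2 + 11·5 + 33 = 163.
Hence |(-3z^3 + 2z^2 + 5) − 104| ≤ 163|z + 3| < eps provided |z + 3| < eps/163.
Take delta = min(2, eps/163). Then 0 < |z + 3| < delta gives both |z + 3| < 2 and |z + 3| < eps/163, so |(-3z^3 + 2z^2 + 5) − 104| < eps.

delta = min(2, eps/163)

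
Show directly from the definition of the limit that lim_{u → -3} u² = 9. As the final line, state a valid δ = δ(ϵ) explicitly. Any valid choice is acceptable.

δ = min(1, ϵ/7)

Suppose ϵ > 0. We seek δ > 0 with 0 < |u + 3| < δ ⇒ |u² − 9| < ϵ.
Factor: u² − 9 = (u + 3)(u - 3), so |u² − 9| = |u + 3|·|u - 3|.
Impose δ ≤ 1 so that |u| < 4; then |u - 3| ≤ 7.
Hence |u² − 9| ≤ 7|u + 3|, which is < ϵ once |u + 3| < ϵ/7.
Take δ = min(1, ϵ/7). If 0 < |u + 3| < δ then both bounds hold and |u² − 9| ≤ 7|u + 3| < 7·(ϵ/7) = ϵ.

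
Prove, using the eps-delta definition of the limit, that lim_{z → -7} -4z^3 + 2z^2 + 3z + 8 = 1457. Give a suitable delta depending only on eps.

delta = min(2, eps/801)

Let eps > 0 be given. We want delta > 0 such that 0 < |z + 7| < delta implies |(-4z^3 + 2z^2 + 3z + 8) − 1457| < eps.
(-4z^3 + 2z^2 + 3z + 8) − 1457 = -4z^3 + 2z^2 + 3z - 1449 = (z + 7)(-4z^2 + 30z - 207).
So |(-4z^3 + 2z^2 + 3z + 8) − 1457| = |z + 7|·|-4z^2 + 30z - 207|.
Assume first that |z + 7| < 2, so |z| < 9. Then |-4z^2 + 30z - 207| ≤ 4·9^2 + 30·9 + 207 = 801.
Hence |(-4z^3 + 2z^2 + 3z + 8) − 1457| ≤ 801|z + 7| < eps provided |z + 7| < eps/801.
Take delta = min(2, eps/801). Then 0 < |z + 7| < delta gives both |z + 7| < 2 and |z + 7| < eps/801, so |(-4z^3 + 2z^2 + 3z + 8) − 1457| < eps.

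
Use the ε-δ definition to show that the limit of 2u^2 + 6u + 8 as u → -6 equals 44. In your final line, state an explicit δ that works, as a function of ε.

Fix ε > 0. We want δ > 0 such that 0 < |u + 6| < δ implies |(2u^2 + 6u + 8) − 44| < ε.
(2u^2 + 6u + 8) − 44 = 2u^2 + 6u - 36 = (u + 6)(2u - 6).
So |(2u^2 + 6u + 8) − 44| = |u + 6|·|2u - 6|.
Require δ ≤ 2. Then |u + 6| < 2 gives |u| < 8, and by the triangle inequality |2u - 6| ≤ 2·8 + 6 = 22.
Hence |(2u^2 + 6u + 8) − 44| ≤ 22|u + 6| < ε provided |u + 6| < ε/22.
Take δ = min(2, ε/22). Then 0 < |u + 6| < δ gives both |u + 6| < 2 and |u + 6| < ε/22, so |(2u^2 + 6u + 8) − 44| < ε.

δ = min(2, ε/22)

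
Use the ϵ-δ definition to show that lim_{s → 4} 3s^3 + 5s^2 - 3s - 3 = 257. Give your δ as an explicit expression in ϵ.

δ = min(1, ϵ/225)

Fix ϵ > 0. We want δ > 0 such that 0 < |s − 4| < δ implies |(3s^3 + 5s^2 - 3s - 3) − 257| < ϵ.
(3s^3 + 5s^2 - 3s - 3) − 257 = 3s^3 + 5s^2 - 3s - 260 = (s − 4)(3s^2 + 17s + 65).
So |(3s^3 + 5s^2 - 3s - 3) − 257| = |s − 4|·|3s^2 + 17s + 65|.
Require δ ≤ 1. Then |s − 4| < 1 gives |s| < 5, and by the triangle inequality |3s^2 + 17s + 65| ≤ 3·5^2 + 17·5 + 65 = 225.
Hence |(3s^3 + 5s^2 - 3s - 3) − 257| ≤ 225|s − 4| < ϵ provided |s − 4| < ϵ/225.
Take δ = min(1, ϵ/225). Then 0 < |s − 4| < δ gives both |s − 4| < 1 and |s − 4| < ϵ/225, so |(3s^3 + 5s^2 - 3s - 3) − 257| < ϵ.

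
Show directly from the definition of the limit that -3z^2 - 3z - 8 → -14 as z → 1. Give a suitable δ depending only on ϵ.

Fix ϵ > 0. We want δ > 0 such that 0 < |z − 1| < δ implies |(-3z^2 - 3z - 8) + 14| < ϵ.
(-3z^2 - 3z - 8) + 14 = -3z^2 - 3z + 6 = (z − 1)(-3z - 6).
So |(-3z^2 - 3z - 8) + 14| = |z − 1|·|-3z - 6|.
Assume first that |z − 1| < 1, so |z| < 2. Then |-3z - 6| ≤ 3·2 + 6 = 12.
Hence |(-3z^2 - 3z - 8) + 14| ≤ 12|z − 1| < ϵ provided |z − 1| < ϵ/12.
Choosing δ = min(1, ϵ/12) ensures both conditions, hence |(-3z^2 - 3z - 8) + 14| < ϵ.

δ = min(1, ϵ/12)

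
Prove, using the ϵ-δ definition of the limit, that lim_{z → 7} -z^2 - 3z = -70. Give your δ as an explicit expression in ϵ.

δ = min(1, ϵ/18)

Let ϵ > 0. We want δ > 0 such that 0 < |z − 7| < δ implies |(-z^2 - 3z) + 70| < ϵ.
(-z^2 - 3z) + 70 = -z^2 - 3z + 70 = (z − 7)(-z - 10).
So |(-z^2 - 3z) + 70| = |z − 7|·|-z - 10|.
Assume first that |z − 7| < 1, so |z| < 8. Then |-z - 10| ≤ 8 + 10 = 18.
Hence |(-z^2 - 3z) + 70| ≤ 18|z − 7| < ϵ provided |z − 7| < ϵ/18.
Take δ = min(1, ϵ/18). Then 0 < |z − 7| < δ gives both |z − 7| < 1 and |z − 7| < ϵ/18, so |(-z^2 - 3z) + 70| < ϵ.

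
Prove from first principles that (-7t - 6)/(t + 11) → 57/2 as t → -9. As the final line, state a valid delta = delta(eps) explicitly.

delta = min(1, (2/71)eps)

Let eps > 0 be given. We want delta > 0 with 0 < |t + 9| < delta ⇒ |(-7t - 6)/(t + 11) − (57/2)| < eps.
Combining over a common denominator, (-7t - 6)/(t + 11) − (57/2) = [(-7t - 6)·2 − 57·(t + 11)] / [2·(t + 11)] = -71(t + 9) / (2(t + 11)).
So |(-7t - 6)/(t + 11) − (57/2)| = 71|t + 9| / (2·|t + 11|).
Restrict delta ≤ 1. Then |t + 9| < 1 gives |t + 11| = |(t + 9) + 2| ≥ 2 − 1 = 1.
Hence |(-7t - 6)/(t + 11) − (57/2)| < 71|t + 9|/(2·1) = (71/2)|t + 9|, which is < eps once |t + 9| < (2/71)eps.
Take delta = min(1, (2/71)eps). Then 0 < |t + 9| < delta forces both bounds, so |(-7t - 6)/(t + 11) − (57/2)| < eps.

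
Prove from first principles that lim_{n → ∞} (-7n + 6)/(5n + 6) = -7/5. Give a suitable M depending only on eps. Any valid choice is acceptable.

M = (72/25)/eps

Let eps > 0. For n ≥ 1, |(-7n + 6)/(5n + 6) + 7/5| = |72|/(5(5n + 6)) = 72/(5(5n + 6)).
Since 5n + 6 ≥ 5n for n ≥ 1, this is ≤ 72/(5·5n) = (72/25)/n.
So |(-7n + 6)/(5n + 6) + 7/5| < eps whenever n > (72/25)/eps.
Take M = (72/25)/eps. If n > M then |(-7n + 6)/(5n + 6) + 7/5| ≤ (72/25)/n < eps.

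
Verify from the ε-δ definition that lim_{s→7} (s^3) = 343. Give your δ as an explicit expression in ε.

δ = min(1, ε/169)

Let ε > 0. We seek δ > 0 with 0 < |s − 7| < δ ⇒ |s^3 − 343| < ε.
Factor: s^3 − 343 = (s − 7)(s^2 + 7s + 49), so |s^3 − 343| = |s − 7|·|s^2 + 7s + 49|.
Restrict δ ≤ 1. Then |s − 7| < 1 gives |s| < 8, so by the triangle inequality |s^2 + 7s + 49| ≤ 8^2 + 7·8 + 49 = 169.
Hence |s^3 − 343| ≤ 169|s − 7|, which is < ε once |s − 7| < ε/169.
Take δ = min(1, ε/169). If 0 < |s − 7| < δ then both bounds hold and |s^3 − 343| ≤ 169|s − 7| < 169·(ε/169) = ε.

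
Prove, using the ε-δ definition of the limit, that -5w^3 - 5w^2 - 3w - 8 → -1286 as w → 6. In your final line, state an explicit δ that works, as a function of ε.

δ = min(1, ε/703)

Fix ε > 0. We want δ > 0 such that 0 < |w − 6| < δ implies |(-5w^3 - 5w^2 - 3w - 8) + 1286| < ε.
(-5w^3 - 5w^2 - 3w - 8) + 1286 = -5w^3 - 5w^2 - 3w + 1278 = (w − 6)(-5w^2 - 35w - 213).
So |(-5w^3 - 5w^2 - 3w - 8) + 1286| = |w − 6|·|-5w^2 - 35w - 213|.
Require δ ≤ 1. Then |w − 6| < 1 gives |w| < 7, and by the triangle inequality |-5w^2 - 35w - 213| ≤ 5·7^2 + 35·7 + 213 = 703.
Hence |(-5w^3 - 5w^2 - 3w - 8) + 1286| ≤ 703|w − 6| < ε provided |w − 6| < ε/703.
Take δ = min(1, ε/703). Then 0 < |w − 6| < δ gives both |w − 6| < 1 and |w − 6| < ε/703, so |(-5w^3 - 5w^2 - 3w - 8) + 1286| < ε.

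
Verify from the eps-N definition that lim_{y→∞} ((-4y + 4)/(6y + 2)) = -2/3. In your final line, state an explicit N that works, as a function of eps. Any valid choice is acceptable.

Let eps > 0 be given. We seek N > 0 such that y > N implies |(-4y + 4)/(6y + 2) + 2/3| < eps.
(-4y + 4)/(6y + 2) + 2/3 = (6(-4y + 4) − (-4)(6y + 2)) / (6(6y + 2)) = 32/(6(6y + 2)).
For y > 0 we have 6y + 2 > 6y, so |(-4y + 4)/(6y + 2) + 2/3| = 32/(6(6y + 2)) < 32/(6·6y) = (8/9)/y.
Thus |(-4y + 4)/(6y + 2) + 2/3| < eps whenever y > (8/9)/eps.
Take N = (8/9)/eps. If y > N then |(-4y + 4)/(6y + 2) + 2/3| < (8/9)/y < eps.

N = (8/9)/eps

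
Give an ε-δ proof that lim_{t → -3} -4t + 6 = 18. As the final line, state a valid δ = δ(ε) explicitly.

Fix ε > 0. We need δ > 0 so that 0 < |t + 3| < δ implies |(-4t + 6) − 18| < ε.
|(-4t + 6) − 18| = |-4t - 12| = 4|t + 3|.
So 4|t + 3| < ε exactly when |t + 3| < ε/4.
Take δ = ε/4. If 0 < |t + 3| < δ then |(-4t + 6) − 18| = 4|t + 3| < 4·(ε/4) = ε.

δ = ε/4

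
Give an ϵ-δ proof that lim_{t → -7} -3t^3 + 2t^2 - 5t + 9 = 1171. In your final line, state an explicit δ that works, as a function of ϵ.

δ = min(1, ϵ/542)

Fix ϵ > 0. We want δ > 0 such that 0 < |t + 7| < δ implies |(-3t^3 + 2t^2 - 5t + 9) − 1171| < ϵ.
(-3t^3 + 2t^2 - 5t + 9) − 1171 = -3t^3 + 2t^2 - 5t - 1162 = (t + 7)(-3t^2 + 23t - 166).
So |(-3t^3 + 2t^2 - 5t + 9) − 1171| = |t + 7|·|-3t^2 + 23t - 166|.
Require δ ≤ 1. Then |t + 7| < 1 gives |t| < 8, and by the triangle inequality |-3t^2 + 23t - 166| ≤ 3·8^2 + 23·8 + 166 = 542.
Hence |(-3t^3 + 2t^2 - 5t + 9) − 1171| ≤ 542|t + 7| < ϵ provided |t + 7| < ϵ/542.
Choosing δ = min(1, ϵ/542) ensures both conditions, hence |(-3t^3 + 2t^2 - 5t + 9) − 1171| < ϵ.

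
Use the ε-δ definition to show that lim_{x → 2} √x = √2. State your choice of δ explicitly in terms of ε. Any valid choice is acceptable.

Let ε > 0 be given. We want δ > 0 such that 0 < |x − 2| < δ implies |√x − √2| < ε.
Multiplying by the conjugate, |√x − √2| = |x − 2|/(√x + √2).
Restrict δ ≤ 2 so that |x − 2| < 2 forces x > 0, and then √x + √2 > √2.
Hence |√x − √2| < |x − 2|/√2, which is < ε once |x − 2| < √2·ε.
Take δ = min(2, √2·ε). If 0 < |x − 2| < δ then x > 0 and |√x − √2| < |x − 2|/√2 < ε.

δ = min(2, √2·ε)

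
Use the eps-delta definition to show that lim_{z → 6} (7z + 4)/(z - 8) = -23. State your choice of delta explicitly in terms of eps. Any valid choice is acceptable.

delta = min(1, (1/30)eps)

Fix eps > 0. We want delta > 0 with 0 < |z − 6| < delta ⇒ |(7z + 4)/(z - 8) + 23| < eps.
Combining over a common denominator, (7z + 4)/(z - 8) + 23 = [(7z + 4)·(-2) − 46·(z - 8)] / [(-2)·(z - 8)] = -60(z − 6) / ((-2)(z - 8)).
So |(7z + 4)/(z - 8) + 23| = 60|z − 6| / (2·|z − 8|).
Restrict delta ≤ 1. Then |z − 6| < 1 gives |z − 8| = |(z − 6) + (-2)| ≥ 2 − 1 = 1.
Hence |(7z + 4)/(z - 8) + 23| < 60|z − 6|/(2·1) = 30|z − 6|, which is < eps once |z − 6| < (1/30)eps.
Take delta = min(1, (1/30)eps). Then 0 < |z − 6| < delta forces both bounds, so |(7z + 4)/(z - 8) + 23| < eps.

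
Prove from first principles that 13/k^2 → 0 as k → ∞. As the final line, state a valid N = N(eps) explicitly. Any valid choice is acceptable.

Suppose eps > 0. For k ≥ 1, |13/k^2 − 0| = 13/k^2.
13/k^2 < eps ⇔ k^2 > 13/eps ⇔ k > (13/eps)^{1/2}.
Take N = (13/eps)^{1/2}. Then k > N implies 13/k^2 < eps.

N = (13/eps)^{1/2}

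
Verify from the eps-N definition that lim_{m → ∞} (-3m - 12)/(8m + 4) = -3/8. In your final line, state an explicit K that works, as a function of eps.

Fix eps > 0. For m ≥ 1, |(-3m - 12)/(8m + 4) + 3/8| = |-84|/(8(8m + 4)) = 84/(8(8m + 4)).
Since 8m + 4 ≥ 8m for m ≥ 1, this is ≤ 84/(8·8m) = (21/16)/m.
So |(-3m - 12)/(8m + 4) + 3/8| < eps whenever m > (21/16)/eps.
Take K = (21/16)/eps. If m > K then |(-3m - 12)/(8m + 4) + 3/8| ≤ (21/16)/m < eps.

K = (21/16)/eps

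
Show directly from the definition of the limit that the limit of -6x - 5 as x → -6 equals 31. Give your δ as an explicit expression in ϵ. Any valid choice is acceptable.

δ = ϵ/6

Suppose ϵ > 0. We need δ > 0 so that 0 < |x + 6| < δ implies |(-6x - 5) − 31| < ϵ.
|(-6x - 5) − 31| = |-6x - 36| = 6|x + 6|.
Thus it suffices that |x + 6| < ϵ/6.
Choosing δ = ϵ/6 gives |(-6x - 5) − 31| = 6|x + 6| < ϵ whenever |x + 6| < δ.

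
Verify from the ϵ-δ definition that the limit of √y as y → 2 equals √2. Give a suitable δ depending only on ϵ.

δ = min(2, √2·ϵ)

Suppose ϵ > 0. We want δ > 0 such that 0 < |y − 2| < δ implies |√y − √2| < ϵ.
Multiplying by the conjugate, |√y − √2| = |y − 2|/(√y + √2).
Restrict δ ≤ 2 so that |y − 2| < 2 forces y > 0, and then √y + √2 > √2.
Hence |√y − √2| < |y − 2|/√2, which is < ϵ once |y − 2| < √2·ϵ.
Take δ = min(2, √2·ϵ). If 0 < |y − 2| < δ then y > 0 and |√y − √2| < |y − 2|/√2 < ϵ.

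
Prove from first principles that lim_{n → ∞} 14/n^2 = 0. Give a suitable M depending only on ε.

Suppose ε > 0. For n ≥ 1, |14/n^2 − 0| = 14/n^2.
14/n^2 < ε ⇔ n^2 > 14/ε ⇔ n > (14/ε)^{1/2}.
Take M = (14/ε)^{1/2}. Then n > M implies 14/n^2 < ε.

M = (14/ε)^{1/2}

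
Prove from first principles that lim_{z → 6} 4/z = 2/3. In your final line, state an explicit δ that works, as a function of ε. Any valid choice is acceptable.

Suppose ε > 0. We seek δ > 0 such that 0 < |z − 6| < δ implies |4/z − (2/3)| < ε.
|4/z − (2/3)| = 4·|6 − z|/(6·|z|) = 4|z − 6|/(6|z|).
Restrict δ ≤ 3. Then |z − 6| < 3 gives |z| > 3, so 6|z| > 18.
Then |4/z − (2/3)| < 4|z − 6|/18, which is < ε when |z − 6| < (9/2)ε.
Take δ = min(3, (9/2)ε). Then 0 < |z − 6| < δ gives both |z − 6| < 3 and |z − 6| < (9/2)ε, so |4/z − (2/3)| < ε.

δ = min(3, (9/2)ε)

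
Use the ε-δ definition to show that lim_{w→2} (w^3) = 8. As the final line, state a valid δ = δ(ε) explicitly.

Fix ε > 0. We seek δ > 0 with 0 < |w − 2| < δ ⇒ |w^3 − 8| < ε.
Factor: w^3 − 8 = (w − 2)(w^2 + 2w + 4), so |w^3 − 8| = |w − 2|·|w^2 + 2w + 4|.
Restrict δ ≤ 1. Then |w − 2| < 1 gives |w| < 3, so by the triangle inequality |w^2 + 2w + 4| ≤ 3^2 + 2·3 + 4 = 19.
Hence |w^3 − 8| ≤ 19|w − 2|, which is < ε once |w − 2| < ε/19.
Take δ = min(1, ε/19). If 0 < |w − 2| < δ then both bounds hold and |w^3 − 8| ≤ 19|w − 2| < 19·(ε/19) = ε.

δ = min(1, ε/19)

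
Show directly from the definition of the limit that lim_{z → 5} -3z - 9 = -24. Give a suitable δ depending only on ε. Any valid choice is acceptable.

Let ε > 0 be given. We need δ > 0 so that 0 < |z − 5| < δ implies |(-3z - 9) + 24| < ε.
|(-3z - 9) + 24| = |-3z + 15| = 3|z − 5|.
Thus it suffices that |z − 5| < ε/3.
Take δ = ε/3. If 0 < |z − 5| < δ then |(-3z - 9) + 24| = 3|z − 5| < 3·(ε/3) = ε.

δ = ε/3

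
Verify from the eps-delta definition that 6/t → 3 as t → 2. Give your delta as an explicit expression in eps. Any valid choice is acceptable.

Let eps > 0. We seek delta > 0 such that 0 < |t − 2| < delta implies |6/t − 3| < eps.
|6/t − 3| = 6·|2 − t|/(2·|t|) = 6|t − 2|/(2|t|).
Restrict delta ≤ 1. Then |t − 2| < 1 gives |t| > 1, so 2|t| > 2.
Then |6/t − 3| < 6|t − 2|/2, which is < eps when |t − 2| < (1/3)eps.
Take delta = min(1, (1/3)eps). Then 0 < |t − 2| < delta gives both |t − 2| < 1 and |t − 2| < (1/3)eps, so |6/t − 3| < eps.

delta = min(1, (1/3)eps)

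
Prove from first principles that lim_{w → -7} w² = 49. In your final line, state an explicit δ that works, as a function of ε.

Let ε > 0 be given. We seek δ > 0 with 0 < |w + 7| < δ ⇒ |w² − 49| < ε.
Factor: w² − 49 = (w + 7)(w - 7), so |w² − 49| = |w + 7|·|w - 7|.
Restrict δ ≤ 1. Then |w + 7| < 1 gives |w| < 8, so by the triangle inequality |w - 7| ≤ 8 + 7 = 15.
Hence |w² − 49| ≤ 15|w + 7|, which is < ε once |w + 7| < ε/15.
Take δ = min(1, ε/15). If 0 < |w + 7| < δ then both bounds hold and |w² − 49| ≤ 15|w + 7| < 15·(ε/15) = ε.

δ = min(1, ε/15)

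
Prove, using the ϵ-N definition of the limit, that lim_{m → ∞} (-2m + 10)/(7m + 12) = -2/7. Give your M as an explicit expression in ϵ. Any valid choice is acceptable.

M = (94/49)/ϵ

Fix ϵ > 0. For m ≥ 1, |(-2m + 10)/(7m + 12) + 2/7| = |94|/(7(7m + 12)) = 94/(7(7m + 12)).
Since 7m + 12 ≥ 7m for m ≥ 1, this is ≤ 94/(7·7m) = (94/49)/m.
So |(-2m + 10)/(7m + 12) + 2/7| < ϵ whenever m > (94/49)/ϵ.
Take M = (94/49)/ϵ. If m > M then |(-2m + 10)/(7m + 12) + 2/7| ≤ (94/49)/m < ϵ.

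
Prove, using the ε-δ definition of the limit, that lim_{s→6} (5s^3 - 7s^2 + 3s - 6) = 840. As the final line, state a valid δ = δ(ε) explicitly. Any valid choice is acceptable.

δ = min(1, ε/547)

Let ε > 0 be given. We want δ > 0 such that 0 < |s − 6| < δ implies |(5s^3 - 7s^2 + 3s - 6) − 840| < ε.
(5s^3 - 7s^2 + 3s - 6) − 840 = 5s^3 - 7s^2 + 3s - 846 = (s − 6)(5s^2 + 23s + 141).
So |(5s^3 - 7s^2 + 3s - 6) − 840| = |s − 6|·|5s^2 + 23s + 141|.
Assume first that |s − 6| < 1, so |s| < 7. Then |5s^2 + 23s + 141| ≤ 5·7^2 + 23·7 + 141 = 547.
Hence |(5s^3 - 7s^2 + 3s - 6) − 840| ≤ 547|s − 6| < ε provided |s − 6| < ε/547.
Choosing δ = min(1, ε/547) ensures both conditions, hence |(5s^3 - 7s^2 + 3s - 6) − 840| < ε.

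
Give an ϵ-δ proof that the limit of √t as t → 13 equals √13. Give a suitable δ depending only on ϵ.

Let ϵ > 0 be given. We want δ > 0 such that 0 < |t − 13| < δ implies |√t − √13| < ϵ.
Rationalise: √t − √13 = (t − 13)/(√t + √13), so |√t − √13| = |t − 13|/(√t + √13).
Restrict δ ≤ 13 so that |t − 13| < 13 forces t > 0, and then √t + √13 > √13.
Hence |√t − √13| < |t − 13|/√13, which is < ϵ once |t − 13| < √13·ϵ.
Take δ = min(13, √13·ϵ). If 0 < |t − 13| < δ then t > 0 and |√t − √13| < |t − 13|/√13 < ϵ.

δ = min(13, √13·ϵ)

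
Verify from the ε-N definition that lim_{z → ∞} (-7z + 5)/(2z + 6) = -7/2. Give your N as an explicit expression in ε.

N = 13/ε

Let ε > 0. We seek N > 0 such that z > N implies |(-7z + 5)/(2z + 6) + 7/2| < ε.
(-7z + 5)/(2z + 6) + 7/2 = (2(-7z + 5) − (-7)(2z + 6)) / (2(2z + 6)) = 52/(2(2z + 6)).
For z > 0 we have 2z + 6 > 2z, so |(-7z + 5)/(2z + 6) + 7/2| = 52/(2(2z + 6)) < 52/(2·2z) = 13/z.
Thus |(-7z + 5)/(2z + 6) + 7/2| < ε whenever z > 13/ε.
Take N = 13/ε. If z > N then |(-7z + 5)/(2z + 6) + 7/2| < 13/z < ε.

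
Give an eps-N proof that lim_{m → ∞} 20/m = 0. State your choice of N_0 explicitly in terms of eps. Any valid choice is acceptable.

Let eps > 0 be given. For m ≥ 1, |20/m − 0| = 20/(m) ≤ 20/m.
We need 20/m < eps, i.e. m > 20/eps.
Take N_0 = 20/eps. If m > N_0 then |20/m| ≤ 20/m < eps.

N_0 = 20/eps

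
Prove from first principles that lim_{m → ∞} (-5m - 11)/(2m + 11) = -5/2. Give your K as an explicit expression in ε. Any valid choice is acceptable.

K = (33/4)/ε

Let ε > 0. For m ≥ 1, |(-5m - 11)/(2m + 11) + 5/2| = |33|/(2(2m + 11)) = 33/(2(2m + 11)).
Since 2m + 11 ≥ 2m for m ≥ 1, this is ≤ 33/(2·2m) = (33/4)/m.
So |(-5m - 11)/(2m + 11) + 5/2| < ε whenever m > (33/4)/ε.
Take K = (33/4)/ε. If m > K then |(-5m - 11)/(2m + 11) + 5/2| ≤ (33/4)/m < ε.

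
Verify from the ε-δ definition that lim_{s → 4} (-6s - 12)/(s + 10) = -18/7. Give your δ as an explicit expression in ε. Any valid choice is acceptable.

δ = min(7, (49/24)ε)

Let ε > 0. We want δ > 0 with 0 < |s − 4| < δ ⇒ |(-6s - 12)/(s + 10) + 18/7| < ε.
Combining over a common denominator, (-6s - 12)/(s + 10) + 18/7 = [(-6s - 12)·14 − (-36)·(s + 10)] / [14·(s + 10)] = -48(s − 4) / (14(s + 10)).
So |(-6s - 12)/(s + 10) + 18/7| = 48|s − 4| / (14·|s + 10|).
Restrict δ ≤ 7. Then |s − 4| < 7 gives |s + 10| = |(s − 4) + 14| ≥ 14 − 7 = 7.
Hence |(-6s - 12)/(s + 10) + 18/7| < 48|s − 4|/(14·7) = (24/49)|s − 4|, which is < ε once |s − 4| < (49/24)ε.
Take δ = min(7, (49/24)ε). Then 0 < |s − 4| < δ forces both bounds, so |(-6s - 12)/(s + 10) + 18/7| < ε.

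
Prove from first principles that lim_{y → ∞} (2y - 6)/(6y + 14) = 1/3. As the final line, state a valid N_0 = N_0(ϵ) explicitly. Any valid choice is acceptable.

Fix ϵ > 0. We seek N_0 > 0 such that y > N_0 implies |(2y - 6)/(6y + 14) − (1/3)| < ϵ.
(2y - 6)/(6y + 14) − (1/3) = (6(2y - 6) − 2(6y + 14)) / (6(6y + 14)) = -64/(6(6y + 14)).
For y > 0 we have 6y + 14 > 6y, so |(2y - 6)/(6y + 14) − (1/3)| = 64/(6(6y + 14)) < 64/(6·6y) = (16/9)/y.
Thus |(2y - 6)/(6y + 14) − (1/3)| < ϵ whenever y > (16/9)/ϵ.
Take N_0 = (16/9)/ϵ. If y > N_0 then |(2y - 6)/(6y + 14) − (1/3)| < (16/9)/y < ϵ.

N_0 = (16/9)/ϵ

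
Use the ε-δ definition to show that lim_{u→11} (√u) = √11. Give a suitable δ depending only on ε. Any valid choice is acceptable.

δ = min(11, √11·ε)

Let ε > 0 be given. We want δ > 0 such that 0 < |u − 11| < δ implies |√u − √11| < ε.
Multiplying by the conjugate, |√u − √11| = |u − 11|/(√u + √11).
Restrict δ ≤ 11 so that |u − 11| < 11 forces u > 0, and then √u + √11 > √11.
Hence |√u − √11| < |u − 11|/√11, which is < ε once |u − 11| < √11·ε.
Take δ = min(11, √11·ε). If 0 < |u − 11| < δ then u > 0 and |√u − √11| < |u − 11|/√11 < ε.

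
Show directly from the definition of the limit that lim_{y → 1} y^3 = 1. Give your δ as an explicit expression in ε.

Fix ε > 0. We seek δ > 0 with 0 < |y − 1| < δ ⇒ |y^3 − 1| < ε.
Factor: y^3 − 1 = (y − 1)(y^2 + y + 1), so |y^3 − 1| = |y − 1|·|y^2 + y + 1|.
Impose δ ≤ 1 so that |y| < 2; then |y^2 + y + 1| ≤ 7.
Hence |y^3 − 1| ≤ 7|y − 1|, which is < ε once |y − 1| < ε/7.
Take δ = min(1, ε/7). If 0 < |y − 1| < δ then both bounds hold and |y^3 − 1| ≤ 7|y − 1| < 7·(ε/7) = ε.

δ = min(1, ε/7)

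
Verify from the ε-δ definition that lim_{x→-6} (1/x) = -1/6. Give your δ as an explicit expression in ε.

δ = min(3, 18ε)

Suppose ε > 0. We seek δ > 0 such that 0 < |x + 6| < δ implies |1/x + 1/6| < ε.
|1/x + 1/6| = |-6 − x|/(6·|x|) = |x + 6|/(6|x|).
Require δ ≤ 3 so that |x| > 6 − 3 = 3, hence 6|x| > 18.
Then |1/x + 1/6| < |x + 6|/18, which is < ε when |x + 6| < 18ε.
Take δ = min(3, 18ε). Then 0 < |x + 6| < δ gives both |x + 6| < 3 and |x + 6| < 18ε, so |1/x + 1/6| < ε.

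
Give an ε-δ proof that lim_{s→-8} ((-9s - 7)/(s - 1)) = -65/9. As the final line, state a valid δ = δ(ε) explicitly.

Let ε > 0 be given. We want δ > 0 with 0 < |s + 8| < δ ⇒ |(-9s - 7)/(s - 1) + 65/9| < ε.
Combining over a common denominator, (-9s - 7)/(s - 1) + 65/9 = [(-9s - 7)·(-9) − 65·(s - 1)] / [(-9)·(s - 1)] = 16(s + 8) / ((-9)(s - 1)).
So |(-9s - 7)/(s - 1) + 65/9| = 16|s + 8| / (9·|s − 1|).
Require δ ≤ 9/2, so |s − 1| ≥ |-9| − |s + 8| > 9 − 9/2 = 9/2.
Hence |(-9s - 7)/(s - 1) + 65/9| < 16|s + 8|/(9·(9/2)) = (32/81)|s + 8|, which is < ε once |s + 8| < (81/32)ε.
Take δ = min(9/2, (81/32)ε). Then 0 < |s + 8| < δ forces both bounds, so |(-9s - 7)/(s - 1) + 65/9| < ε.

δ = min(9/2, (81/32)ε)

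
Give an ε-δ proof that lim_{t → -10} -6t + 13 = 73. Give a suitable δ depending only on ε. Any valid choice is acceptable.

Fix ε > 0. We need δ > 0 so that 0 < |t + 10| < δ implies |(-6t + 13) − 73| < ε.
|(-6t + 13) − 73| = |-6t - 60| = 6|t + 10|.
So 6|t + 10| < ε exactly when |t + 10| < ε/6.
Take δ = ε/6. If 0 < |t + 10| < δ then |(-6t + 13) − 73| = 6|t + 10| < 6·(ε/6) = ε.

δ = ε/6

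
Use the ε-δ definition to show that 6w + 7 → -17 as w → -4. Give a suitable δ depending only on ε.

δ = ε/6

Fix ε > 0. We need δ > 0 so that 0 < |w + 4| < δ implies |(6w + 7) + 17| < ε.
|(6w + 7) + 17| = |6w + 24| = 6|w + 4|.
Thus it suffices that |w + 4| < ε/6.
Choosing δ = ε/6 gives |(6w + 7) + 17| = 6|w + 4| < ε whenever |w + 4| < δ.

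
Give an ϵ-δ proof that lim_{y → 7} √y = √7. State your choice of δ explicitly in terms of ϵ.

Let ϵ > 0 be given. We want δ > 0 such that 0 < |y − 7| < δ implies |√y − √7| < ϵ.
Multiplying by the conjugate, |√y − √7| = |y − 7|/(√y + √7).
Restrict δ ≤ 7 so that |y − 7| < 7 forces y > 0, and then √y + √7 > √7.
Hence |√y − √7| < |y − 7|/√7, which is < ϵ once |y − 7| < √7·ϵ.
Take δ = min(7, √7·ϵ). If 0 < |y − 7| < δ then y > 0 and |√y − √7| < |y − 7|/√7 < ϵ.

δ = min(7, √7·ϵ)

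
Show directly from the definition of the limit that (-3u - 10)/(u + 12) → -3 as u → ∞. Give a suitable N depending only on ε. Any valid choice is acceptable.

Fix ε > 0. We seek N > 0 such that u > N implies |(-3u - 10)/(u + 12) + 3| < ε.
(-3u - 10)/(u + 12) + 3 = ((-3u - 10) − (-3)(u + 12)) / ((u + 12)) = 26/((u + 12)).
For u > 0 we have u + 12 > u, so |(-3u - 10)/(u + 12) + 3| = 26/((u + 12)) < 26/(u) = 26/u.
Thus |(-3u - 10)/(u + 12) + 3| < ε whenever u > 26/ε.
Take N = 26/ε. If u > N then |(-3u - 10)/(u + 12) + 3| < 26/u < ε.

N = 26/ε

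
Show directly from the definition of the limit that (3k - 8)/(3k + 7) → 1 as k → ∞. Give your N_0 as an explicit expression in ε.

Let ε > 0 be given. For k ≥ 1, |(3k - 8)/(3k + 7) − 1| = |-45|/(3(3k + 7)) = 45/(3(3k + 7)).
Since 3k + 7 ≥ 3k for k ≥ 1, this is ≤ 45/(3·3k) = 5/k.
So |(3k - 8)/(3k + 7) − 1| < ε whenever k > 5/ε.
Take N_0 = 5/ε. If k > N_0 then |(3k - 8)/(3k + 7) − 1| ≤ 5/k < ε.

N_0 = 5/ε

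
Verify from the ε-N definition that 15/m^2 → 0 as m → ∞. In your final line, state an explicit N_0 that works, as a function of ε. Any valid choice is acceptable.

N_0 = (15/ε)^{1/2}

Let ε > 0. For m ≥ 1, |15/m^2 − 0| = 15/m^2.
15/m^2 < ε ⇔ m^2 > 15/ε ⇔ m > (15/ε)^{1/2}.
Take N_0 = (15/ε)^{1/2}. Then m > N_0 implies 15/m^2 < ε.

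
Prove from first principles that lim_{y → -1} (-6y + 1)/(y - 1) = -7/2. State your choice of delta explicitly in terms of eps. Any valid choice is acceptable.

delta = min(1, (2/5)eps)

Fix eps > 0. We want delta > 0 with 0 < |y + 1| < delta ⇒ |(-6y + 1)/(y - 1) + 7/2| < eps.
Combining over a common denominator, (-6y + 1)/(y - 1) + 7/2 = [(-6y + 1)·(-2) − 7·(y - 1)] / [(-2)·(y - 1)] = 5(y + 1) / ((-2)(y - 1)).
So |(-6y + 1)/(y - 1) + 7/2| = 5|y + 1| / (2·|y − 1|).
Require delta ≤ 1, so |y − 1| ≥ |-2| − |y + 1| > 2 − 1 = 1.
Hence |(-6y + 1)/(y - 1) + 7/2| < 5|y + 1|/(2·1) = (5/2)|y + 1|, which is < eps once |y + 1| < (2/5)eps.
Take delta = min(1, (2/5)eps). Then 0 < |y + 1| < delta forces both bounds, so |(-6y + 1)/(y - 1) + 7/2| < eps.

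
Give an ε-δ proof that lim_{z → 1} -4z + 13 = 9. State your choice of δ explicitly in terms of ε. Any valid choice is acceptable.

δ = ε/4

Let ε > 0 be given. We need δ > 0 so that 0 < |z − 1| < δ implies |(-4z + 13) − 9| < ε.
|(-4z + 13) − 9| = |-4z + 4| = 4|z − 1|.
Thus it suffices that |z − 1| < ε/4.
Choosing δ = ε/4 gives |(-4z + 13) − 9| = 4|z − 1| < ε whenever |z − 1| < δ.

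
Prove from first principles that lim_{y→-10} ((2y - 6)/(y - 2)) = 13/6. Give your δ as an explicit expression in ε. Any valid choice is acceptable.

Fix ε > 0. We want δ > 0 with 0 < |y + 10| < δ ⇒ |(2y - 6)/(y - 2) − (13/6)| < ε.
Combining over a common denominator, (2y - 6)/(y - 2) − (13/6) = [(2y - 6)·(-12) − (-26)·(y - 2)] / [(-12)·(y - 2)] = 2(y + 10) / ((-12)(y - 2)).
So |(2y - 6)/(y - 2) − (13/6)| = 2|y + 10| / (12·|y − 2|).
Require δ ≤ 6, so |y − 2| ≥ |-12| − |y + 10| > 12 − 6 = 6.
Hence |(2y - 6)/(y - 2) − (13/6)| < 2|y + 10|/(12·6) = (1/36)|y + 10|, which is < ε once |y + 10| < 36ε.
Take δ = min(6, 36ε). Then 0 < |y + 10| < δ forces both bounds, so |(2y - 6)/(y - 2) − (13/6)| < ε.

δ = min(6, 36ε)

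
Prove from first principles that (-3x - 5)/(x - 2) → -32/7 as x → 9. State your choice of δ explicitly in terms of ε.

δ = min(7/2, (49/22)ε)

Let ε > 0 be given. We want δ > 0 with 0 < |x − 9| < δ ⇒ |(-3x - 5)/(x - 2) + 32/7| < ε.
Combining over a common denominator, (-3x - 5)/(x - 2) + 32/7 = [(-3x - 5)·7 − (-32)·(x - 2)] / [7·(x - 2)] = 11(x − 9) / (7(x - 2)).
So |(-3x - 5)/(x - 2) + 32/7| = 11|x − 9| / (7·|x − 2|).
Restrict δ ≤ 7/2. Then |x − 9| < 7/2 gives |x − 2| = |(x − 9) + 7| ≥ 7 − 7/2 = 7/2.
Hence |(-3x - 5)/(x - 2) + 32/7| < 11|x − 9|/(7·(7/2)) = (22/49)|x − 9|, which is < ε once |x − 9| < (49/22)ε.
Take δ = min(7/2, (49/22)ε). Then 0 < |x − 9| < δ forces both bounds, so |(-3x - 5)/(x - 2) + 32/7| < ε.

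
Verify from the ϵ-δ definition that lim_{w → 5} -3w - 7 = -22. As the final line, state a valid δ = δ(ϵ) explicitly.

Let ϵ > 0. We need δ > 0 so that 0 < |w − 5| < δ implies |(-3w - 7) + 22| < ϵ.
Since (-3w - 7) + 22 = -3(w − 5), we have |(-3w - 7) + 22| = 3|w − 5|.
Thus it suffices that |w − 5| < ϵ/3.
Choosing δ = ϵ/3 gives |(-3w - 7) + 22| = 3|w − 5| < ϵ whenever |w − 5| < δ.

δ = ϵ/3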